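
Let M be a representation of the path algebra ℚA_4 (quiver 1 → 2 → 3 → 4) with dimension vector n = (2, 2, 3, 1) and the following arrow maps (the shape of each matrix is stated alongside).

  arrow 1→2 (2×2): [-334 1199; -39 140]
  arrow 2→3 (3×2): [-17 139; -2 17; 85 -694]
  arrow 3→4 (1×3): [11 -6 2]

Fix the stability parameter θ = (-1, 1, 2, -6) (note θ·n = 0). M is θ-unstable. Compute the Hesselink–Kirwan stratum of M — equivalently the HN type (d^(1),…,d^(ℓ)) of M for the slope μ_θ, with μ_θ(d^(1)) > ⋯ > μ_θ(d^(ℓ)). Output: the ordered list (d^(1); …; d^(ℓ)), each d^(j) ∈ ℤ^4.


Barcode: M ≅ I[1,3], I[1,4], I[3,3]. HN layers by μ_θ (3 steps, strictly decreasing):
  μ^(1)=2; μ^(2)=1; μ^(3)=-1

((0, 0, 2, 0); (0, 1, 0, 0); (2, 1, 1, 1))


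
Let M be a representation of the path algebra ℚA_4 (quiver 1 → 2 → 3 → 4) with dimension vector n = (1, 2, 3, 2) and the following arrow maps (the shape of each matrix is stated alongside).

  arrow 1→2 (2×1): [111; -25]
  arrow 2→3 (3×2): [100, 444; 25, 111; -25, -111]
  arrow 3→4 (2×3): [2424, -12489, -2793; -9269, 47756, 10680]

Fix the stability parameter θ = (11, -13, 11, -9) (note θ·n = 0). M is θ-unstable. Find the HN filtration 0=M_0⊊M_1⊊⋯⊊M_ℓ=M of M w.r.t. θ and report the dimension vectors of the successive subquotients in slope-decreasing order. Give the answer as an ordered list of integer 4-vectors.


Barcode: M ≅ I[1,2], I[2,3], I[3,4]^2. HN layers by μ_θ (4 steps, strictly decreasing):
  μ^(1)=11; μ^(2)=1; μ^(3)=-1; μ^(4)=-13

((0, 0, 1, 0); (0, 0, 2, 2); (1, 1, 0, 0); (0, 1, 0, 0))


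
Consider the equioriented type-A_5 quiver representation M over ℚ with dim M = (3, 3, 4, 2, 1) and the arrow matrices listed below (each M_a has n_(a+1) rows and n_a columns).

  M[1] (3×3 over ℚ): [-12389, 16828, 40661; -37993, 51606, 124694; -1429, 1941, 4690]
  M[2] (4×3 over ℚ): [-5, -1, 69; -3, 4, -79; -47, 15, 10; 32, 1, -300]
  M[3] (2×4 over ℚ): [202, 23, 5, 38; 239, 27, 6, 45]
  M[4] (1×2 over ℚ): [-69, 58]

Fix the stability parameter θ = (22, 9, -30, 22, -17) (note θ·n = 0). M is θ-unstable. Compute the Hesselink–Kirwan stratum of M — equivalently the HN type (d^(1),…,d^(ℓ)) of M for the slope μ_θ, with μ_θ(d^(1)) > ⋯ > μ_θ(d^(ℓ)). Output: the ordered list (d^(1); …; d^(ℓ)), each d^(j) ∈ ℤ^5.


Barcode: M ≅ I[1,3], I[1,4], I[1,5], I[3,3]. HN layers by μ_θ (4 steps, strictly decreasing):
  μ^(1)=22; μ^(2)=5/2; μ^(3)=1/3; μ^(4)=-30

((0, 0, 0, 1, 0); (0, 0, 0, 1, 1); (3, 3, 3, 0, 0); (0, 0, 1, 0, 0))


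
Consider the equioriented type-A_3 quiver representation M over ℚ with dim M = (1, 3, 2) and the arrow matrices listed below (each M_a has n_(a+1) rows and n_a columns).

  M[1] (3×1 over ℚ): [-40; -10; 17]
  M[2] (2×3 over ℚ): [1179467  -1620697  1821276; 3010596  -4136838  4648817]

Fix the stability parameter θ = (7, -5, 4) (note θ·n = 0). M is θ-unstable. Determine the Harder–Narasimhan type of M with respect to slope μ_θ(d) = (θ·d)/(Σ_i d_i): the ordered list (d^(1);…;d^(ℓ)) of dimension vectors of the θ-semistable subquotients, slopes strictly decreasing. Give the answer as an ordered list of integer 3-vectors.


Interval decomposition of M: I[1,3], I[2,2], I[2,3].
HN type (ℓ=3): μ^(1)=4; μ^(2)=1; μ^(3)=-5

((0, 0, 2); (1, 1, 0); (0, 2, 0))


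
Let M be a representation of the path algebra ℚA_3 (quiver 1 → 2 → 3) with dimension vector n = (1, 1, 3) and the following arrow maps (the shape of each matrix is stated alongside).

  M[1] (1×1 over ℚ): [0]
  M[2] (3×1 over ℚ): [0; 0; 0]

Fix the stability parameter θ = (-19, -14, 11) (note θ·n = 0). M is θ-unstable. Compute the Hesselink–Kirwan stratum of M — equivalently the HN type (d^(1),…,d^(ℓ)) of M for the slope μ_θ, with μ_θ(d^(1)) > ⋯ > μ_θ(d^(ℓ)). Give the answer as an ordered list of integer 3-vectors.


Interval decomposition of M: I[1,1], I[2,2], I[3,3]^3.
HN type (ℓ=3): μ^(1)=11; μ^(2)=-14; μ^(3)=-19

((0, 0, 3); (0, 1, 0); (1, 0, 0))


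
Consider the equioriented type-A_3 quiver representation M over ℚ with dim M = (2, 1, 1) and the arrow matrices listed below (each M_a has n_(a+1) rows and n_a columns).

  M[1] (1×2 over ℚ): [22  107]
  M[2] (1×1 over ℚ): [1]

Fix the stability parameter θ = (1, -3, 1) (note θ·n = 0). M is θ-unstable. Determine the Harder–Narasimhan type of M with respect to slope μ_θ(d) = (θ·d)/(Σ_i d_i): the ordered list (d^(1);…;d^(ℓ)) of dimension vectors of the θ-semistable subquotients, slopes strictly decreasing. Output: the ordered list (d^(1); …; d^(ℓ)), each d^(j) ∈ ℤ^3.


Barcode: M ≅ I[1,1], I[1,3]. HN layers by μ_θ (2 steps, strictly decreasing):
  μ^(1)=1; μ^(2)=-1

((1, 0, 1); (1, 1, 0))


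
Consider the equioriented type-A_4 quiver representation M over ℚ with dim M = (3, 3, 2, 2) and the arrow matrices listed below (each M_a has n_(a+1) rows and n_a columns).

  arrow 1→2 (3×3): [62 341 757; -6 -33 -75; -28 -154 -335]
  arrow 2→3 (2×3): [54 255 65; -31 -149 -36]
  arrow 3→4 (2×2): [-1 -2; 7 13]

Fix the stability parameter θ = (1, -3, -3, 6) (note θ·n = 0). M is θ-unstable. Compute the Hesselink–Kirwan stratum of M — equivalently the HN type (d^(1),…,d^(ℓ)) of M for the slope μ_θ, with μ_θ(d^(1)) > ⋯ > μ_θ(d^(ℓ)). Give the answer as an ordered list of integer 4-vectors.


Barcode: M ≅ I[1,1], I[1,4]^2, I[2,2]. HN layers by μ_θ (4 steps, strictly decreasing):
  μ^(1)=6; μ^(2)=1; μ^(3)=-5/3; μ^(4)=-3

((0, 0, 0, 2); (1, 0, 0, 0); (2, 2, 2, 0); (0, 1, 0, 0))


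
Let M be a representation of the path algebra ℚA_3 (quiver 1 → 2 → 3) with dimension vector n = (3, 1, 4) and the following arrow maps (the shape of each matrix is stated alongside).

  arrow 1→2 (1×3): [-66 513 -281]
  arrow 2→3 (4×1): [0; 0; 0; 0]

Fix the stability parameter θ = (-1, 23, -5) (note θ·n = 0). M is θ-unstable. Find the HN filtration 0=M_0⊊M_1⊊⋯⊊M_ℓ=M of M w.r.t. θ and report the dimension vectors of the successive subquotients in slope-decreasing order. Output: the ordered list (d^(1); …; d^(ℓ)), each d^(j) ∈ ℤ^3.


Barcode: M ≅ I[1,1]^2, I[1,2], I[3,3]^4. HN layers by μ_θ (3 steps, strictly decreasing):
  μ^(1)=23; μ^(2)=-1; μ^(3)=-5

((0, 1, 0); (3, 0, 0); (0, 0, 4))


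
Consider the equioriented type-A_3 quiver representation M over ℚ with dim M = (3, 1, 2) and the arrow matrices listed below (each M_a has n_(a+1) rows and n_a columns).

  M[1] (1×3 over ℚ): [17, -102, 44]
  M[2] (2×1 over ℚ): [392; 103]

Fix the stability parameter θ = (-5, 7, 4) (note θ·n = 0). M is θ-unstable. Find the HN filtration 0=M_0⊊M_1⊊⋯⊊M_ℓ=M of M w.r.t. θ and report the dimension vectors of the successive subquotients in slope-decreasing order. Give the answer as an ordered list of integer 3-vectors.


Interval decomposition of M: I[1,1]^2, I[1,3], I[3,3].
HN type (ℓ=3): μ^(1)=11/2; μ^(2)=4; μ^(3)=-5

((0, 1, 1); (0, 0, 1); (3, 0, 0))


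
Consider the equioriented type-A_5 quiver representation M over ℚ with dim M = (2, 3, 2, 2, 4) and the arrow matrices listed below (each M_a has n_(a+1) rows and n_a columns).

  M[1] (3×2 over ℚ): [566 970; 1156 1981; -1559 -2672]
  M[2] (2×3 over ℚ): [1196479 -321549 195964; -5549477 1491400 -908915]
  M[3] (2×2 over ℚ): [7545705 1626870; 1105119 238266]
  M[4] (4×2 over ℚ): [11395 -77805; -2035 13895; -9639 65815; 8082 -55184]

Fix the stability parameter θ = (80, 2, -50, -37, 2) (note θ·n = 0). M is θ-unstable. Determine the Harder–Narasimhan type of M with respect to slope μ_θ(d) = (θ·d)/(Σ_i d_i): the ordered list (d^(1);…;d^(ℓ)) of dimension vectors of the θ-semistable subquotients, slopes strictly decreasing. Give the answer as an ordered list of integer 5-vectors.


Interval decomposition of M: I[1,3], I[1,5], I[2,2], I[4,5], I[5,5]^2.
HN type (ℓ=4): μ^(1)=32/3; μ^(2)=2; μ^(3)=-5/4; μ^(4)=-37

((1, 1, 1, 0, 0); (0, 1, 0, 0, 4); (1, 1, 1, 1, 0); (0, 0, 0, 1, 0))


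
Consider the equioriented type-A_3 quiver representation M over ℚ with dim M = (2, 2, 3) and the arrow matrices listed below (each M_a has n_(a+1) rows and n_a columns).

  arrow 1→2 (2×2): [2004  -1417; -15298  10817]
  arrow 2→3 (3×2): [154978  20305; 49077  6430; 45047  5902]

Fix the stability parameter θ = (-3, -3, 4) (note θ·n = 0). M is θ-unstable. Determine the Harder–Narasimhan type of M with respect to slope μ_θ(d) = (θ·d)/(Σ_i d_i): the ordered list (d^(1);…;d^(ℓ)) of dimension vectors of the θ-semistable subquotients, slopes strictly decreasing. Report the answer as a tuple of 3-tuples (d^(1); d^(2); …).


Via rank(M_{q-1}∘⋯∘M_p): M ≅ I[1,3]^2, I[3,3].
μ_θ-semistable layers: μ^(1)=4; μ^(2)=-3

((0, 0, 3); (2, 2, 0))


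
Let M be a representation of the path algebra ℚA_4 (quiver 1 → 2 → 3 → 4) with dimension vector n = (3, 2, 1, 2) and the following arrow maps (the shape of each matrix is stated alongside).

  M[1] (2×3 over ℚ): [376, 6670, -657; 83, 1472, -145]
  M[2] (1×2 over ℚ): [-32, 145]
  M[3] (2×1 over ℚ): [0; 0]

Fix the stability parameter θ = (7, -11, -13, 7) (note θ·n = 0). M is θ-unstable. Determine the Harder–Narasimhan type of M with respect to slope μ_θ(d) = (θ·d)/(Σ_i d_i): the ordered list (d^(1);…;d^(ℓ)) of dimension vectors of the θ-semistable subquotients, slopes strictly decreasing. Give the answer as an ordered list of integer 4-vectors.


Interval decomposition of M: I[1,1], I[1,2], I[1,3], I[4,4]^2.
HN type (ℓ=3): μ^(1)=7; μ^(2)=-2; μ^(3)=-17/3

((1, 0, 0, 2); (1, 1, 0, 0); (1, 1, 1, 0))


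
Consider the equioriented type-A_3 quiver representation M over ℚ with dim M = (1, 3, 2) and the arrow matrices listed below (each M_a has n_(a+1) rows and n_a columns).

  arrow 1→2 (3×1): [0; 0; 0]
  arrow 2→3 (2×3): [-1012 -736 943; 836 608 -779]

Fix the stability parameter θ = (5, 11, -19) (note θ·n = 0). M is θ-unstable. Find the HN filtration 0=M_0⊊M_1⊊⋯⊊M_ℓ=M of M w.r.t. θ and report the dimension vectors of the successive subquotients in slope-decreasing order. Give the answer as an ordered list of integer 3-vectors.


Via rank(M_{q-1}∘⋯∘M_p): M ≅ I[1,1], I[2,2]^2, I[2,3], I[3,3].
μ_θ-semistable layers: μ^(1)=11; μ^(2)=5; μ^(3)=-4; μ^(4)=-19

((0, 2, 0); (1, 0, 0); (0, 1, 1); (0, 0, 1))


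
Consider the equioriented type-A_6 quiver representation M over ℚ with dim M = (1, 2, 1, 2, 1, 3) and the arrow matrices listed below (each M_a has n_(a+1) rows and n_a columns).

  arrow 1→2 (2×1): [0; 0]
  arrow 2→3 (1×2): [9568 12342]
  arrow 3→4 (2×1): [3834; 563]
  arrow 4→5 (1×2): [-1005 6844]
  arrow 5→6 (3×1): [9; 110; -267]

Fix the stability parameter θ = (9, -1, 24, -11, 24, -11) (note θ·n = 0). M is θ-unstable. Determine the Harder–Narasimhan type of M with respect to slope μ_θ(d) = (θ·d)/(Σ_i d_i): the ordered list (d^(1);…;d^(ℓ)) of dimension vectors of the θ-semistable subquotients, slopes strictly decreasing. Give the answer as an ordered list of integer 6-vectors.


Via rank(M_{q-1}∘⋯∘M_p): M ≅ I[1,1], I[2,2], I[2,6], I[4,4], I[6,6]^2.
μ_θ-semistable layers: μ^(1)=9; μ^(2)=13/2; μ^(3)=-1; μ^(4)=-11

((1, 0, 0, 0, 0, 0); (0, 0, 1, 1, 1, 1); (0, 2, 0, 0, 0, 0); (0, 0, 0, 1, 0, 2))


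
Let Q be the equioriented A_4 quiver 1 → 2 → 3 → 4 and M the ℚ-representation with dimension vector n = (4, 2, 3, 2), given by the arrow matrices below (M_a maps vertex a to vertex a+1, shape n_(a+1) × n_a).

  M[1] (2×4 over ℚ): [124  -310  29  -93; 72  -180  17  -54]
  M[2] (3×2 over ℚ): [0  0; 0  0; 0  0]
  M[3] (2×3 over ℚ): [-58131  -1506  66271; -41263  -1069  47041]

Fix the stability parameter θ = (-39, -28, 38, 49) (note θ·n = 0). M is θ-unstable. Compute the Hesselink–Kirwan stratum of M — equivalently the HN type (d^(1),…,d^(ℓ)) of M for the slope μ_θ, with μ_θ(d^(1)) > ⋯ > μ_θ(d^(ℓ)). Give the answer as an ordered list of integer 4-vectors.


Via rank(M_{q-1}∘⋯∘M_p): M ≅ I[1,1]^2, I[1,2]^2, I[3,3], I[3,4]^2.
μ_θ-semistable layers: μ^(1)=49; μ^(2)=38; μ^(3)=-28; μ^(4)=-39

((0, 0, 0, 2); (0, 0, 3, 0); (0, 2, 0, 0); (4, 0, 0, 0))


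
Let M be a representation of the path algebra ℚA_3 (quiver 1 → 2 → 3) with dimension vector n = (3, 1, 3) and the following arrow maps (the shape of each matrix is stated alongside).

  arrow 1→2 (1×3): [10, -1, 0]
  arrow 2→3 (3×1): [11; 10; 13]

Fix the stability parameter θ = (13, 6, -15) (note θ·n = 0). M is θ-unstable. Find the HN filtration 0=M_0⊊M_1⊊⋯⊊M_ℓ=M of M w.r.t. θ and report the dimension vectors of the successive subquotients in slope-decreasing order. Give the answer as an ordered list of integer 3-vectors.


Interval decomposition of M: I[1,1]^2, I[1,3], I[3,3]^2.
HN type (ℓ=3): μ^(1)=13; μ^(2)=4/3; μ^(3)=-15

((2, 0, 0); (1, 1, 1); (0, 0, 2))


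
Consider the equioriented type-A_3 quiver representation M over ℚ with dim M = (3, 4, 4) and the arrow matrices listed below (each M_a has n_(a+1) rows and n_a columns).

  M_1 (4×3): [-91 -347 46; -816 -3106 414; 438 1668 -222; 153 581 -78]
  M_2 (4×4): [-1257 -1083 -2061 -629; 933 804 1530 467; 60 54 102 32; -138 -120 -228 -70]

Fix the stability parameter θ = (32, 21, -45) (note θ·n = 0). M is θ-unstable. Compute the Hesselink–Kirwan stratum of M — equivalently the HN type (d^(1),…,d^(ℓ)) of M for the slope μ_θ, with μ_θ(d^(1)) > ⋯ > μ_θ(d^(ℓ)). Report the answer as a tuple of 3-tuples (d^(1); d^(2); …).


Interval decomposition of M: I[1,1], I[1,2], I[1,3], I[2,2], I[2,3], I[3,3]^2.
HN type (ℓ=6): μ^(1)=32; μ^(2)=53/2; μ^(3)=21; μ^(4)=8/3; μ^(5)=-12; μ^(6)=-45

((1, 0, 0); (1, 1, 0); (0, 1, 0); (1, 1, 1); (0, 1, 1); (0, 0, 2))


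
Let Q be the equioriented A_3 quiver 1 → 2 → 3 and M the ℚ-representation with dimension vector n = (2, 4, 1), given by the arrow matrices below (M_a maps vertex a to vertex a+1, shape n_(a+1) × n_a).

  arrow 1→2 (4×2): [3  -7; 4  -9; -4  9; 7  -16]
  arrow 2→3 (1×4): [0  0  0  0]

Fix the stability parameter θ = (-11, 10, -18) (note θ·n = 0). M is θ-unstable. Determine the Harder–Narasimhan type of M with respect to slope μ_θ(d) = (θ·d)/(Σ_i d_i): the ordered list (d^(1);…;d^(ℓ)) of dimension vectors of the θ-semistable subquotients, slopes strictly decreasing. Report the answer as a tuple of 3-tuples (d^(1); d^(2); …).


Interval decomposition of M: I[1,2]^2, I[2,2]^2, I[3,3].
HN type (ℓ=3): μ^(1)=10; μ^(2)=-11; μ^(3)=-18

((0, 4, 0); (2, 0, 0); (0, 0, 1))


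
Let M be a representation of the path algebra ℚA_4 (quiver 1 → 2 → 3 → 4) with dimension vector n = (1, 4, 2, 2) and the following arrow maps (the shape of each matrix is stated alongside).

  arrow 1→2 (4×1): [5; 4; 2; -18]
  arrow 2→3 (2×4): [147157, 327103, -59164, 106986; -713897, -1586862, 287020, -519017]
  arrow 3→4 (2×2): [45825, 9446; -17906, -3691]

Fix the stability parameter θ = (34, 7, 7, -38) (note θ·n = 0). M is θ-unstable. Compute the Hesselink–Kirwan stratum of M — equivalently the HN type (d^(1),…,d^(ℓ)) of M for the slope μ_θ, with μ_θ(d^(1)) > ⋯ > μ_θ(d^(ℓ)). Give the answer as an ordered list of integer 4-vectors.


Barcode: M ≅ I[1,4], I[2,2]^2, I[2,4]. HN layers by μ_θ (3 steps, strictly decreasing):
  μ^(1)=7; μ^(2)=5/2; μ^(3)=-8

((0, 2, 0, 0); (1, 1, 1, 1); (0, 1, 1, 1))


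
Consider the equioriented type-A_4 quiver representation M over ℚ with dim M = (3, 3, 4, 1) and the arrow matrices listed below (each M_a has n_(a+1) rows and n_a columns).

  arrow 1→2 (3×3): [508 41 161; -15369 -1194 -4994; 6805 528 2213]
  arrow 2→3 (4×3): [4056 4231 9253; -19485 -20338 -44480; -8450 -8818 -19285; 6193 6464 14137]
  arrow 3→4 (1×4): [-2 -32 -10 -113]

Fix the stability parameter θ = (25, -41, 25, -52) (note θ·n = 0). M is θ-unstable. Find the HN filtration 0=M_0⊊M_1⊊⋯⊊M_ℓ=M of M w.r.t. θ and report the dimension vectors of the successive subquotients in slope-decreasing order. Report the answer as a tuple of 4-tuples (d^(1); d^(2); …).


Interval decomposition of M: I[1,3]^2, I[1,4], I[3,3].
HN type (ℓ=3): μ^(1)=25; μ^(2)=-8; μ^(3)=-43/4

((0, 0, 3, 0); (2, 2, 0, 0); (1, 1, 1, 1))


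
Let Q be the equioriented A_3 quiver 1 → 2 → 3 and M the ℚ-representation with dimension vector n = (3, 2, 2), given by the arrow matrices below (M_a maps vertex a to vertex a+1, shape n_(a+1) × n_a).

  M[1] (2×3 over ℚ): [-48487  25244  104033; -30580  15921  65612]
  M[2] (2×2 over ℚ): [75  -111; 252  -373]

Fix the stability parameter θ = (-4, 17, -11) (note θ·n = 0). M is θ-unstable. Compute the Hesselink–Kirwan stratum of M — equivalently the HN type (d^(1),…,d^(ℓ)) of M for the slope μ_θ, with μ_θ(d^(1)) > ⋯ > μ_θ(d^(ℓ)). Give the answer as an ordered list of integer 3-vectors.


Barcode: M ≅ I[1,1], I[1,3]^2. HN layers by μ_θ (2 steps, strictly decreasing):
  μ^(1)=3; μ^(2)=-4

((0, 2, 2); (3, 0, 0))


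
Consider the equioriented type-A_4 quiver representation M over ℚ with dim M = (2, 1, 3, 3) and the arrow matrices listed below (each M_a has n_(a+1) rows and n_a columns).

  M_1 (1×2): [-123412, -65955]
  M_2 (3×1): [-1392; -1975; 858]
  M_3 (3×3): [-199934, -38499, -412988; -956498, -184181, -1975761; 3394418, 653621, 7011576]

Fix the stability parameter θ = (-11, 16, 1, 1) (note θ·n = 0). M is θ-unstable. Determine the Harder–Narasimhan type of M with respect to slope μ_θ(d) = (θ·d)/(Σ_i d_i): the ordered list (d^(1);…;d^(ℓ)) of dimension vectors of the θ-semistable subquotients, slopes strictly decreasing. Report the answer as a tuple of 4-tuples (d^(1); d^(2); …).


Interval decomposition of M: I[1,1], I[1,4], I[3,3], I[3,4], I[4,4].
HN type (ℓ=3): μ^(1)=6; μ^(2)=1; μ^(3)=-11

((0, 1, 1, 1); (0, 0, 2, 2); (2, 0, 0, 0))


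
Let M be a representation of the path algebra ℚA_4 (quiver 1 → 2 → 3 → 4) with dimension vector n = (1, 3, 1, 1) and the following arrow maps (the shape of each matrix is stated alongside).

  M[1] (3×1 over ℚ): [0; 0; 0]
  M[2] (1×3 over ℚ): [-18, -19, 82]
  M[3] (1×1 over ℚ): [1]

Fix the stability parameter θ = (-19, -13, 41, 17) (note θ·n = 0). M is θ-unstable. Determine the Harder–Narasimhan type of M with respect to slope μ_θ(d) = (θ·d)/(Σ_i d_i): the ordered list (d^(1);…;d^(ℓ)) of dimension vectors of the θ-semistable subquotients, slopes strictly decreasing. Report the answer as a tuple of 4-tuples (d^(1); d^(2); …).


Interval decomposition of M: I[1,1], I[2,2]^2, I[2,4].
HN type (ℓ=3): μ^(1)=29; μ^(2)=-13; μ^(3)=-19

((0, 0, 1, 1); (0, 3, 0, 0); (1, 0, 0, 0))


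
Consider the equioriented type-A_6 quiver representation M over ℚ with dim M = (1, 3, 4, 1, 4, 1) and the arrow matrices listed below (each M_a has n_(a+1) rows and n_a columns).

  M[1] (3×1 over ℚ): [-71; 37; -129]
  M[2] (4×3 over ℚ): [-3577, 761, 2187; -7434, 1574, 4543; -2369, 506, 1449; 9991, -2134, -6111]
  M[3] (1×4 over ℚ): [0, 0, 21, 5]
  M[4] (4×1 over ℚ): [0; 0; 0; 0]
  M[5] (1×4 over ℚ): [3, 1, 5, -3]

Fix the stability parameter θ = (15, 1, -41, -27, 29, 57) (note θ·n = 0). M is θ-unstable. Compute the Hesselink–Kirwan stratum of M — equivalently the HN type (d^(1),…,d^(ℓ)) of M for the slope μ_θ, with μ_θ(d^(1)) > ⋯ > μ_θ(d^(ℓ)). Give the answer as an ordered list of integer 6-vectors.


Interval decomposition of M: I[1,3], I[2,3], I[2,4], I[3,3], I[5,5]^3, I[5,6].
HN type (ℓ=6): μ^(1)=57; μ^(2)=29; μ^(3)=-25/3; μ^(4)=-20; μ^(5)=-67/3; μ^(6)=-41

((0, 0, 0, 0, 0, 1); (0, 0, 0, 0, 4, 0); (1, 1, 1, 0, 0, 0); (0, 1, 1, 0, 0, 0); (0, 1, 1, 1, 0, 0); (0, 0, 1, 0, 0, 0))


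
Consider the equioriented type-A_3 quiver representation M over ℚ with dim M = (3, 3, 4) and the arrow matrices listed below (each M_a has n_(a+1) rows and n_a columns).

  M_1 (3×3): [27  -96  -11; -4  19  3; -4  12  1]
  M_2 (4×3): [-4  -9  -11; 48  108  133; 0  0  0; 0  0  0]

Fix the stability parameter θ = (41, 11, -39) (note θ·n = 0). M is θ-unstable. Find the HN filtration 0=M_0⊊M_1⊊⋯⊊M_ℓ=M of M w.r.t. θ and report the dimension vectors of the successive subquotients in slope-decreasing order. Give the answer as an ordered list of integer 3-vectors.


Barcode: M ≅ I[1,2], I[1,3]^2, I[3,3]^2. HN layers by μ_θ (3 steps, strictly decreasing):
  μ^(1)=26; μ^(2)=13/3; μ^(3)=-39

((1, 1, 0); (2, 2, 2); (0, 0, 2))


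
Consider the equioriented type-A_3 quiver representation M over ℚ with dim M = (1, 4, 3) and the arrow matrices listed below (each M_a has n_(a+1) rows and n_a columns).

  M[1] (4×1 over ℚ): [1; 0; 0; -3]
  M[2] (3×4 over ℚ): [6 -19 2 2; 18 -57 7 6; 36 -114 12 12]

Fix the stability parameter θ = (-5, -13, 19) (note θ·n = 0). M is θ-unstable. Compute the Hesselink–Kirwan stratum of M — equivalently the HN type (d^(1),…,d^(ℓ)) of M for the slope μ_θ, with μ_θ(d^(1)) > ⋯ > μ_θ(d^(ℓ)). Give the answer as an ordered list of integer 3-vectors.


Interval decomposition of M: I[1,2], I[2,2], I[2,3]^2, I[3,3].
HN type (ℓ=3): μ^(1)=19; μ^(2)=-9; μ^(3)=-13

((0, 0, 3); (1, 1, 0); (0, 3, 0))


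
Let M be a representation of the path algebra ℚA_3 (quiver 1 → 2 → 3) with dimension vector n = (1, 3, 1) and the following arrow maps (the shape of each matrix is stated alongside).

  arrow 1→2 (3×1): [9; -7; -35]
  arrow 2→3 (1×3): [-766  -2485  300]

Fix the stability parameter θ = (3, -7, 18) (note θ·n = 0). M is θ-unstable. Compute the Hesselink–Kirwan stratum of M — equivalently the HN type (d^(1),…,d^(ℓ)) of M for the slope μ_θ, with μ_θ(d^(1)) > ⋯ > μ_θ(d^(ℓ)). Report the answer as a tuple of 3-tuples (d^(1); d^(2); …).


Via rank(M_{q-1}∘⋯∘M_p): M ≅ I[1,3], I[2,2]^2.
μ_θ-semistable layers: μ^(1)=18; μ^(2)=-2; μ^(3)=-7

((0, 0, 1); (1, 1, 0); (0, 2, 0))


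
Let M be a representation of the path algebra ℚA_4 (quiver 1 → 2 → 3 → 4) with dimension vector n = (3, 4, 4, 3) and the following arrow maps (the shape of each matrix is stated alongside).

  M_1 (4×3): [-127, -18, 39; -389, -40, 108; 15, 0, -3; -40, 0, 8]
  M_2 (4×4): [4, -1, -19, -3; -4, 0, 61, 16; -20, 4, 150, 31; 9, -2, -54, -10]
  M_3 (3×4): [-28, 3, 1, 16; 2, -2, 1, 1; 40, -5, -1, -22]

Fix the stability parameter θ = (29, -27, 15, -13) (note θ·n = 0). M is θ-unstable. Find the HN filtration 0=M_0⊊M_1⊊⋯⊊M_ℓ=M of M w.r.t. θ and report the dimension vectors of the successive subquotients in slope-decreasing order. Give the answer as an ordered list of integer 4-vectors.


Barcode: M ≅ I[1,3], I[1,4]^2, I[2,3], I[4,4]. HN layers by μ_θ (4 steps, strictly decreasing):
  μ^(1)=15; μ^(2)=1; μ^(3)=-13; μ^(4)=-27

((0, 0, 2, 0); (3, 3, 2, 2); (0, 0, 0, 1); (0, 1, 0, 0))


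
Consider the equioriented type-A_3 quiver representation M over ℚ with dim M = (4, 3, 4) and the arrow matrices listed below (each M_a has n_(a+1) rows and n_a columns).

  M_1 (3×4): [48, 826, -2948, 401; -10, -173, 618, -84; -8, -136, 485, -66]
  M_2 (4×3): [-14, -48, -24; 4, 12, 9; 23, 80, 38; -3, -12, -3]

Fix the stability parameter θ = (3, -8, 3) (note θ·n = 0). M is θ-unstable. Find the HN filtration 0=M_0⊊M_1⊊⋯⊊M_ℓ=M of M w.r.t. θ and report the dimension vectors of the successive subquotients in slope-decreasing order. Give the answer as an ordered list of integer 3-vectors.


Via rank(M_{q-1}∘⋯∘M_p): M ≅ I[1,1], I[1,2], I[1,3]^2, I[3,3]^2.
μ_θ-semistable layers: μ^(1)=3; μ^(2)=-5/2

((1, 0, 4); (3, 3, 0))


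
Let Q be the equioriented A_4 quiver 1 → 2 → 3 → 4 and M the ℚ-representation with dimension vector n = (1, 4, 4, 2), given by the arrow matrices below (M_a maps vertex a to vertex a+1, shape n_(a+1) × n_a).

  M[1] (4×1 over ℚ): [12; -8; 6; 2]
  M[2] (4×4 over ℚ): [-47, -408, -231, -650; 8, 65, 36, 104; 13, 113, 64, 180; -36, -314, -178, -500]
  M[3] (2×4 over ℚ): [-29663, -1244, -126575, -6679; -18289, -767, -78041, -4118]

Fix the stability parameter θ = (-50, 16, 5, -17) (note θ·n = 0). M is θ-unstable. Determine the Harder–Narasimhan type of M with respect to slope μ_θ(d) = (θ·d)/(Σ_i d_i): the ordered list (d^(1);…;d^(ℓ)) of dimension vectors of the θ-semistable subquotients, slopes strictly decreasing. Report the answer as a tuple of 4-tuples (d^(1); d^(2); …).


Interval decomposition of M: I[1,4], I[2,2], I[2,3], I[2,4], I[3,3].
HN type (ℓ=5): μ^(1)=16; μ^(2)=21/2; μ^(3)=5; μ^(4)=4/3; μ^(5)=-50

((0, 1, 0, 0); (0, 1, 1, 0); (0, 0, 1, 0); (0, 2, 2, 2); (1, 0, 0, 0))


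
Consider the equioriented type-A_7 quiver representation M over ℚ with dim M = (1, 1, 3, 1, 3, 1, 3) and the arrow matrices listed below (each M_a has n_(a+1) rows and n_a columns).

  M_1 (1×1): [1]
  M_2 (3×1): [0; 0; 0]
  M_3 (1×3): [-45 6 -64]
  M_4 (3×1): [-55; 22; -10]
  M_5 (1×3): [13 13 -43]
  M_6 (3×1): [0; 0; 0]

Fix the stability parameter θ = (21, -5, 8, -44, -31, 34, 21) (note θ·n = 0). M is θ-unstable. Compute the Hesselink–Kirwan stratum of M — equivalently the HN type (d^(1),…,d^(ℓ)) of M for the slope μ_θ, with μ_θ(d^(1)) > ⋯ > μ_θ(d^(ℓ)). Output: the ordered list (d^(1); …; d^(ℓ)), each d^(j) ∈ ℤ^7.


Interval decomposition of M: I[1,2], I[3,3]^2, I[3,6], I[5,5]^2, I[7,7]^3.
HN type (ℓ=5): μ^(1)=34; μ^(2)=21; μ^(3)=8; μ^(4)=-67/3; μ^(5)=-31

((0, 0, 0, 0, 0, 1, 0); (0, 0, 0, 0, 0, 0, 3); (1, 1, 2, 0, 0, 0, 0); (0, 0, 1, 1, 1, 0, 0); (0, 0, 0, 0, 2, 0, 0))


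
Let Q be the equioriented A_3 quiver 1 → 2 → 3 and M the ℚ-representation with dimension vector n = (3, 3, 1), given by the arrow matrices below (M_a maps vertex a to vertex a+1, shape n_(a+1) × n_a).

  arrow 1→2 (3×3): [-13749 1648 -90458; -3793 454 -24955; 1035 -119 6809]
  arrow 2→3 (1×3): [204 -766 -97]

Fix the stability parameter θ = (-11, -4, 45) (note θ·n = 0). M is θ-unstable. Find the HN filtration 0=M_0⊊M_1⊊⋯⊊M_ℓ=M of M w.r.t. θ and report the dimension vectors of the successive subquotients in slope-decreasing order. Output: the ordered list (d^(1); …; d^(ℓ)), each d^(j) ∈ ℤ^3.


Interval decomposition of M: I[1,2]^2, I[1,3].
HN type (ℓ=3): μ^(1)=45; μ^(2)=-4; μ^(3)=-11

((0, 0, 1); (0, 3, 0); (3, 0, 0))


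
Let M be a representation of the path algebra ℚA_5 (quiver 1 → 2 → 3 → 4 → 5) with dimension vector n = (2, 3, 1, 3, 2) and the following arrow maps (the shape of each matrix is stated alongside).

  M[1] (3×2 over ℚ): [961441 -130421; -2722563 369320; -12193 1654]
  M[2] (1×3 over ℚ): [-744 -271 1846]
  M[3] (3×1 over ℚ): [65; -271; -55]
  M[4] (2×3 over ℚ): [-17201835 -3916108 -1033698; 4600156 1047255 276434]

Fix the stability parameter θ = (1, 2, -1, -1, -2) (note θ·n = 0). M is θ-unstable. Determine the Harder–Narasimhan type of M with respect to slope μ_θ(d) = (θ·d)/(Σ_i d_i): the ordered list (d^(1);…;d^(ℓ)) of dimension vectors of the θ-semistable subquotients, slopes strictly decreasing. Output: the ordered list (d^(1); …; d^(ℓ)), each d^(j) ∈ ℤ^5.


Via rank(M_{q-1}∘⋯∘M_p): M ≅ I[1,2], I[1,5], I[2,2], I[4,4], I[4,5].
μ_θ-semistable layers: μ^(1)=2; μ^(2)=1; μ^(3)=-1/5; μ^(4)=-1; μ^(5)=-3/2

((0, 2, 0, 0, 0); (1, 0, 0, 0, 0); (1, 1, 1, 1, 1); (0, 0, 0, 1, 0); (0, 0, 0, 1, 1))


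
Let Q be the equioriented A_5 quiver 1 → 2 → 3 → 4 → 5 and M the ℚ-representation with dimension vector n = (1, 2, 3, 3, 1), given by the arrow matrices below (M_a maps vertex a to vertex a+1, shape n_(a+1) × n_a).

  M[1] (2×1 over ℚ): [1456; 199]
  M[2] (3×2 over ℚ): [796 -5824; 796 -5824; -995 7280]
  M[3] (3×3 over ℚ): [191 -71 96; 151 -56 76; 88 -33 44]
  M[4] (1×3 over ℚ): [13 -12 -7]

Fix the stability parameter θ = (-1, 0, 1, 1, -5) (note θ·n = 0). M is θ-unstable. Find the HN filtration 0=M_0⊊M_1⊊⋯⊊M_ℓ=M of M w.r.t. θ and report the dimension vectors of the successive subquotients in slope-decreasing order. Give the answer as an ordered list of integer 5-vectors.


Interval decomposition of M: I[1,2], I[2,3], I[3,4], I[3,5], I[4,4].
HN type (ℓ=3): μ^(1)=1; μ^(2)=0; μ^(3)=-1

((0, 0, 2, 2, 0); (0, 2, 0, 0, 0); (1, 0, 1, 1, 1))


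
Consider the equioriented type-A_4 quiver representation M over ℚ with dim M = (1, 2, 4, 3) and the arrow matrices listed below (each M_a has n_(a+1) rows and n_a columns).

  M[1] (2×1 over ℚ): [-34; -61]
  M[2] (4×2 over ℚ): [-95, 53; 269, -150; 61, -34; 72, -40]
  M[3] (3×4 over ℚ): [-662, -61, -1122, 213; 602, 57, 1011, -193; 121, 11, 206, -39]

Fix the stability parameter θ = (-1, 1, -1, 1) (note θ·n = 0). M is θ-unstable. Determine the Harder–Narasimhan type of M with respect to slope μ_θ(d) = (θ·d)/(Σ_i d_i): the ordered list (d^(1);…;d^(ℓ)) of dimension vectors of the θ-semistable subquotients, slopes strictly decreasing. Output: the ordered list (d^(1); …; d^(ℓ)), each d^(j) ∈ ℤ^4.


Via rank(M_{q-1}∘⋯∘M_p): M ≅ I[1,4], I[2,4], I[3,3], I[3,4].
μ_θ-semistable layers: μ^(1)=1; μ^(2)=0; μ^(3)=-1

((0, 0, 0, 3); (0, 2, 2, 0); (1, 0, 2, 0))


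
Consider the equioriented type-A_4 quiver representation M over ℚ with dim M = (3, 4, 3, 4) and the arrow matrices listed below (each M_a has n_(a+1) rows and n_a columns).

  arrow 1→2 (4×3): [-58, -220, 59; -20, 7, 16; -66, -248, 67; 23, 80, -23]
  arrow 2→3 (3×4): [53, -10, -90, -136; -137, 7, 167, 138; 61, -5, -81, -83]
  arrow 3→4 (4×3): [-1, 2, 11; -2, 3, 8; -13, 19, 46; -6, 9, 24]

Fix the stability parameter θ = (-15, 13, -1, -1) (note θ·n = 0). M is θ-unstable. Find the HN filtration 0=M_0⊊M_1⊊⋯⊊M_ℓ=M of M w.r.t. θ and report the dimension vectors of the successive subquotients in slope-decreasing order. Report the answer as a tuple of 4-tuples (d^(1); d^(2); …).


Via rank(M_{q-1}∘⋯∘M_p): M ≅ I[1,4]^3, I[2,2], I[4,4].
μ_θ-semistable layers: μ^(1)=13; μ^(2)=11/3; μ^(3)=-1; μ^(4)=-15

((0, 1, 0, 0); (0, 3, 3, 3); (0, 0, 0, 1); (3, 0, 0, 0))


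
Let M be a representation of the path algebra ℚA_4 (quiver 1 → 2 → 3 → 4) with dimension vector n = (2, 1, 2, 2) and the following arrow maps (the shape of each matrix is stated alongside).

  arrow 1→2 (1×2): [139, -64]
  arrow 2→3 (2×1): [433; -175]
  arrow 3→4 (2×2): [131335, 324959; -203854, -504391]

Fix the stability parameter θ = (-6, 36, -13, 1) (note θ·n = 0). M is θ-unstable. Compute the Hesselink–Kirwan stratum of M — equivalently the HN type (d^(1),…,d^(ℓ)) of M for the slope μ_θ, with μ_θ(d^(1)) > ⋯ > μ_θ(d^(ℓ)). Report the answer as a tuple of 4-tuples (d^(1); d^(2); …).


Barcode: M ≅ I[1,1], I[1,4], I[3,4]. HN layers by μ_θ (4 steps, strictly decreasing):
  μ^(1)=8; μ^(2)=1; μ^(3)=-6; μ^(4)=-13

((0, 1, 1, 1); (0, 0, 0, 1); (2, 0, 0, 0); (0, 0, 1, 0))


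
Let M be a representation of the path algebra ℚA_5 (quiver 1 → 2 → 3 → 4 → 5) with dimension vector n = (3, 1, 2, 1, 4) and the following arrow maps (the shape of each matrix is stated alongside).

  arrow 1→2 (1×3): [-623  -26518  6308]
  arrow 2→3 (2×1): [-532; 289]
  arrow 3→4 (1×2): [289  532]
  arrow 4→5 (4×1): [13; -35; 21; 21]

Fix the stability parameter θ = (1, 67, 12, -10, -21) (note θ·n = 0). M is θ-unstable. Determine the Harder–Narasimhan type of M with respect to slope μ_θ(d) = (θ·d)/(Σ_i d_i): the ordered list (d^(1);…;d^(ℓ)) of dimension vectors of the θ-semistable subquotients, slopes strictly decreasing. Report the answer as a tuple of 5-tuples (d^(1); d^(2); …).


Barcode: M ≅ I[1,1]^2, I[1,3], I[3,5], I[5,5]^3. HN layers by μ_θ (4 steps, strictly decreasing):
  μ^(1)=79/2; μ^(2)=1; μ^(3)=-19/3; μ^(4)=-21

((0, 1, 1, 0, 0); (3, 0, 0, 0, 0); (0, 0, 1, 1, 1); (0, 0, 0, 0, 3))


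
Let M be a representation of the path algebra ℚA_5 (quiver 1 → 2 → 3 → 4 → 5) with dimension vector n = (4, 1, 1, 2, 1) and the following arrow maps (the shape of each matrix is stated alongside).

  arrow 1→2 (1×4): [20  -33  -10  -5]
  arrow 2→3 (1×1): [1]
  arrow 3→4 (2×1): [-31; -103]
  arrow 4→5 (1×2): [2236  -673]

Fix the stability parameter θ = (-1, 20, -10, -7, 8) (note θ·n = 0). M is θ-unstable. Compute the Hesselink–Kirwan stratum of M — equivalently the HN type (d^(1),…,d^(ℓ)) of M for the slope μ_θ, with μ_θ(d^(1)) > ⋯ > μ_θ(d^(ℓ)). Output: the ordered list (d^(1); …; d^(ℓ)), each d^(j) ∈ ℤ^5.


Interval decomposition of M: I[1,1]^3, I[1,5], I[4,4].
HN type (ℓ=4): μ^(1)=8; μ^(2)=1; μ^(3)=-1; μ^(4)=-7

((0, 0, 0, 0, 1); (0, 1, 1, 1, 0); (4, 0, 0, 0, 0); (0, 0, 0, 1, 0))


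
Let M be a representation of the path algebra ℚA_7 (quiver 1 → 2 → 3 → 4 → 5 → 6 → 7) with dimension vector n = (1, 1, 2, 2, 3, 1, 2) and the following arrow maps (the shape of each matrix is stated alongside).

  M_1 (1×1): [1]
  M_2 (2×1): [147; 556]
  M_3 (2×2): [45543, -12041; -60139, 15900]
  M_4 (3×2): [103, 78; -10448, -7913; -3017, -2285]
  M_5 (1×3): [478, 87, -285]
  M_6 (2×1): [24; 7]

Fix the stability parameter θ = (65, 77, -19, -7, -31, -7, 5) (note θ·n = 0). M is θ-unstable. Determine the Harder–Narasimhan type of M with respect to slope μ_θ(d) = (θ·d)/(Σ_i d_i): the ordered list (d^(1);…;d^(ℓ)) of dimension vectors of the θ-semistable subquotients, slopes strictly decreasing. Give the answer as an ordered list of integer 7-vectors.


Barcode: M ≅ I[1,7], I[3,5], I[5,5], I[7,7]. HN layers by μ_θ (4 steps, strictly decreasing):
  μ^(1)=83/7; μ^(2)=5; μ^(3)=-19; μ^(4)=-31

((1, 1, 1, 1, 1, 1, 1); (0, 0, 0, 0, 0, 0, 1); (0, 0, 1, 1, 1, 0, 0); (0, 0, 0, 0, 1, 0, 0))


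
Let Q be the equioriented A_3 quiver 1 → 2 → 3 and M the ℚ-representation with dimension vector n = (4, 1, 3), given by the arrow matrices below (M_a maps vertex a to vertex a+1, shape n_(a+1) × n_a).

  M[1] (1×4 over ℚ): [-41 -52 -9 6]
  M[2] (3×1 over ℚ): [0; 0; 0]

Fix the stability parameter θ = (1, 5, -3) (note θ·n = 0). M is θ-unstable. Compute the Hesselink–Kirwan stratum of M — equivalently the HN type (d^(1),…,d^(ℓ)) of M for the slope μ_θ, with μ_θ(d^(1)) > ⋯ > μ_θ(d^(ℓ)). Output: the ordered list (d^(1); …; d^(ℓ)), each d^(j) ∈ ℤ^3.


Barcode: M ≅ I[1,1]^3, I[1,2], I[3,3]^3. HN layers by μ_θ (3 steps, strictly decreasing):
  μ^(1)=5; μ^(2)=1; μ^(3)=-3

((0, 1, 0); (4, 0, 0); (0, 0, 3))


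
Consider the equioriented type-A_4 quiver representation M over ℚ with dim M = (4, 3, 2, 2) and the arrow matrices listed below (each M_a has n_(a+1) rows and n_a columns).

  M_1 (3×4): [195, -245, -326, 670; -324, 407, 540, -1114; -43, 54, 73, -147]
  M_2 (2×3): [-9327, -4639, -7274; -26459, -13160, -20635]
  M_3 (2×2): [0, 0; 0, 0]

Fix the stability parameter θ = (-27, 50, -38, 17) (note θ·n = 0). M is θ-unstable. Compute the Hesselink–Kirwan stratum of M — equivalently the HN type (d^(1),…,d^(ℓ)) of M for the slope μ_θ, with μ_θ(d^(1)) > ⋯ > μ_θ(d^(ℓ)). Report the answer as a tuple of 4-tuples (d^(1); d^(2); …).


Via rank(M_{q-1}∘⋯∘M_p): M ≅ I[1,1], I[1,2], I[1,3]^2, I[4,4]^2.
μ_θ-semistable layers: μ^(1)=50; μ^(2)=17; μ^(3)=6; μ^(4)=-27

((0, 1, 0, 0); (0, 0, 0, 2); (0, 2, 2, 0); (4, 0, 0, 0))


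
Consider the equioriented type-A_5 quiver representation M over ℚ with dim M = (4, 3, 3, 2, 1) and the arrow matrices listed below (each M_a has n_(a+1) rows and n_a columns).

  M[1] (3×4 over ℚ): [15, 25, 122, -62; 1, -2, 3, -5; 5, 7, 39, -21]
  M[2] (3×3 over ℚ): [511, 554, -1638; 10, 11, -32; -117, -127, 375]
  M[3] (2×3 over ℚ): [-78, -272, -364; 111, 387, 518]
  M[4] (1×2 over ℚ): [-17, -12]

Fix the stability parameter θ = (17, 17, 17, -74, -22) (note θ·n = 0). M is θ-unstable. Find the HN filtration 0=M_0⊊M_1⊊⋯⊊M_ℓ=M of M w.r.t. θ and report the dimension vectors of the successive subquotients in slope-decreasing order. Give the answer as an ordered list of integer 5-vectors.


Interval decomposition of M: I[1,1], I[1,3], I[1,4], I[1,5].
HN type (ℓ=3): μ^(1)=17; μ^(2)=-23/4; μ^(3)=-9

((2, 1, 1, 0, 0); (1, 1, 1, 1, 0); (1, 1, 1, 1, 1))


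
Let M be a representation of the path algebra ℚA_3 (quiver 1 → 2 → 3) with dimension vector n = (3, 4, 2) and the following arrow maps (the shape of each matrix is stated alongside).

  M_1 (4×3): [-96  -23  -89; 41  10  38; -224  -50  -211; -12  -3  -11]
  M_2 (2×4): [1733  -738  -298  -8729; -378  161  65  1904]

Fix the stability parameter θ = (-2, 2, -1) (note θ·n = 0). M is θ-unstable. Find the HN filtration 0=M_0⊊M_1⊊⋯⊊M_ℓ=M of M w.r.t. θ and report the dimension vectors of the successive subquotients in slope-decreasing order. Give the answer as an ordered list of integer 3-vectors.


Barcode: M ≅ I[1,2], I[1,3]^2, I[2,2]. HN layers by μ_θ (3 steps, strictly decreasing):
  μ^(1)=2; μ^(2)=1/2; μ^(3)=-2

((0, 2, 0); (0, 2, 2); (3, 0, 0))


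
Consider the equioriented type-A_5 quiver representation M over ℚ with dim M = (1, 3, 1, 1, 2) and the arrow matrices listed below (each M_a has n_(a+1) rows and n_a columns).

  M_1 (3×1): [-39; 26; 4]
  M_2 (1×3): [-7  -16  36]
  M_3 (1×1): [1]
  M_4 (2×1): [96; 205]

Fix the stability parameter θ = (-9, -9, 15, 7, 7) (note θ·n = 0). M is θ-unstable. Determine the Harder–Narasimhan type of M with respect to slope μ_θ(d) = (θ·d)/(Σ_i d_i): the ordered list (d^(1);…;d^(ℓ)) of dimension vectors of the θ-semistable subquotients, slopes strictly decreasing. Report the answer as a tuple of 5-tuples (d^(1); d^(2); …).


Via rank(M_{q-1}∘⋯∘M_p): M ≅ I[1,5], I[2,2]^2, I[5,5].
μ_θ-semistable layers: μ^(1)=29/3; μ^(2)=7; μ^(3)=-9

((0, 0, 1, 1, 1); (0, 0, 0, 0, 1); (1, 3, 0, 0, 0))


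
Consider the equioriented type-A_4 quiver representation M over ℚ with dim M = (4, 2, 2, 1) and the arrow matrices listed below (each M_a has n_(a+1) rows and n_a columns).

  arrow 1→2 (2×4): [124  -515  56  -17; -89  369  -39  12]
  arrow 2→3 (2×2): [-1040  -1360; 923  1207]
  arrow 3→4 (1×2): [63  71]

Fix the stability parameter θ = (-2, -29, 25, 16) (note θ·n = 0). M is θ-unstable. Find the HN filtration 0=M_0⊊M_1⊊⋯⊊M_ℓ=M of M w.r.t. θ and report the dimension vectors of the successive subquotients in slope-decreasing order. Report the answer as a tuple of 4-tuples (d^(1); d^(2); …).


Interval decomposition of M: I[1,1]^2, I[1,2], I[1,4], I[3,3].
HN type (ℓ=4): μ^(1)=25; μ^(2)=41/2; μ^(3)=-2; μ^(4)=-31/2

((0, 0, 1, 0); (0, 0, 1, 1); (2, 0, 0, 0); (2, 2, 0, 0))


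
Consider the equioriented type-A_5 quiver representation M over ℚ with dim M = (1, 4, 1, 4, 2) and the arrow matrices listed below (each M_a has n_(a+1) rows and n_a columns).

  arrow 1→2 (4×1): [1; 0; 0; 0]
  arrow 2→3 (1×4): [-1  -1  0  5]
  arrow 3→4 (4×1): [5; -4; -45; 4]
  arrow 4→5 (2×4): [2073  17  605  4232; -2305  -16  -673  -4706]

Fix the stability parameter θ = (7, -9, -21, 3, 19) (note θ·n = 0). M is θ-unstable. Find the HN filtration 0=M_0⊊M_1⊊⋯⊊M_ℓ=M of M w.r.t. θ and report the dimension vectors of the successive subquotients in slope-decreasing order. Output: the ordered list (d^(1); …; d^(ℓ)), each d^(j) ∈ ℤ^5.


Barcode: M ≅ I[1,4], I[2,2]^3, I[4,4], I[4,5]^2. HN layers by μ_θ (4 steps, strictly decreasing):
  μ^(1)=19; μ^(2)=3; μ^(3)=-23/3; μ^(4)=-9

((0, 0, 0, 0, 2); (0, 0, 0, 4, 0); (1, 1, 1, 0, 0); (0, 3, 0, 0, 0))


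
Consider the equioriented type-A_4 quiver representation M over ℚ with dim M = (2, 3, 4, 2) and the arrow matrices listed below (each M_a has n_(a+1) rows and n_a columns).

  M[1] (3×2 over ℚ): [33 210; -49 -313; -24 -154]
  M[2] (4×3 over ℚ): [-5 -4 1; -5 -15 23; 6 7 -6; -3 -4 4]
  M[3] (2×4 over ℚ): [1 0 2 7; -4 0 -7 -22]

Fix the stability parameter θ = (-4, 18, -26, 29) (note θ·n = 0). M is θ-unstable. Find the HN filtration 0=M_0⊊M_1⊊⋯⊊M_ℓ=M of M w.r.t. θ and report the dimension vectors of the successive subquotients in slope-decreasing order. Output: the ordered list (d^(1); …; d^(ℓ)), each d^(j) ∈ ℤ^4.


Interval decomposition of M: I[1,4]^2, I[2,3], I[3,3].
HN type (ℓ=3): μ^(1)=29; μ^(2)=-4; μ^(3)=-26

((0, 0, 0, 2); (2, 3, 3, 0); (0, 0, 1, 0))
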